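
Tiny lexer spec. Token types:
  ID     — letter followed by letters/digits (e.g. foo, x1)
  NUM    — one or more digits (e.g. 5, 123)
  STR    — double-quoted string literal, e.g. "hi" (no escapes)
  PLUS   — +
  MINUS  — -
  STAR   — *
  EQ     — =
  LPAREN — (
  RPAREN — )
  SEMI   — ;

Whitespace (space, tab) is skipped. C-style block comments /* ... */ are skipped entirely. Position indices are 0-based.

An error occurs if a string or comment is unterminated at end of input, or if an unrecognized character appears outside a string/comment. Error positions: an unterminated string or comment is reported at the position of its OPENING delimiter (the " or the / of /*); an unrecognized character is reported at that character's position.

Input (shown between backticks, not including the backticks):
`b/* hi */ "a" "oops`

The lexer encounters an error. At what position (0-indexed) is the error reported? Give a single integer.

Answer: 14

Derivation:
pos=0: emit ID 'b' (now at pos=1)
pos=1: enter COMMENT mode (saw '/*')
exit COMMENT mode (now at pos=9)
pos=10: enter STRING mode
pos=10: emit STR "a" (now at pos=13)
pos=14: enter STRING mode
pos=14: ERROR — unterminated string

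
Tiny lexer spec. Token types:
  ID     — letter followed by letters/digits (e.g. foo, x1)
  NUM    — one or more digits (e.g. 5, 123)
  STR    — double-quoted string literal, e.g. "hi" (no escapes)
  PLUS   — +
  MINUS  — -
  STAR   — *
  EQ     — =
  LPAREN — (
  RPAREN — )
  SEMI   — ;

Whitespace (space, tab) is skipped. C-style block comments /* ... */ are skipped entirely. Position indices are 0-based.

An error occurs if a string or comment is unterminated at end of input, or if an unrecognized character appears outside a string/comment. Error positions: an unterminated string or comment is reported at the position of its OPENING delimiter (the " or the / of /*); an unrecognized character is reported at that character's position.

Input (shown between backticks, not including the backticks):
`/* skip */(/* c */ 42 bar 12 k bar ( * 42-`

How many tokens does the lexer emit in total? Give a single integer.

pos=0: enter COMMENT mode (saw '/*')
exit COMMENT mode (now at pos=10)
pos=10: emit LPAREN '('
pos=11: enter COMMENT mode (saw '/*')
exit COMMENT mode (now at pos=18)
pos=19: emit NUM '42' (now at pos=21)
pos=22: emit ID 'bar' (now at pos=25)
pos=26: emit NUM '12' (now at pos=28)
pos=29: emit ID 'k' (now at pos=30)
pos=31: emit ID 'bar' (now at pos=34)
pos=35: emit LPAREN '('
pos=37: emit STAR '*'
pos=39: emit NUM '42' (now at pos=41)
pos=41: emit MINUS '-'
DONE. 10 tokens: [LPAREN, NUM, ID, NUM, ID, ID, LPAREN, STAR, NUM, MINUS]

Answer: 10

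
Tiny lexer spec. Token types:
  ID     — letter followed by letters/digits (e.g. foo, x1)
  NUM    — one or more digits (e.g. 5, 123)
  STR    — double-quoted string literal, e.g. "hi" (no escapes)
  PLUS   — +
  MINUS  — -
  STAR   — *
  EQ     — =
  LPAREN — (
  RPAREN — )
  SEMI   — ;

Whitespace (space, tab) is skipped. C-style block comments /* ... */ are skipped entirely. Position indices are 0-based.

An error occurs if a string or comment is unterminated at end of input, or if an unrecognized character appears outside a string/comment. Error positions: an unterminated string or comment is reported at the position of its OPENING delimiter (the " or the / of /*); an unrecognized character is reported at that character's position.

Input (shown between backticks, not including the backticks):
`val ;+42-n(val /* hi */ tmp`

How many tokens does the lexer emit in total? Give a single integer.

Answer: 9

Derivation:
pos=0: emit ID 'val' (now at pos=3)
pos=4: emit SEMI ';'
pos=5: emit PLUS '+'
pos=6: emit NUM '42' (now at pos=8)
pos=8: emit MINUS '-'
pos=9: emit ID 'n' (now at pos=10)
pos=10: emit LPAREN '('
pos=11: emit ID 'val' (now at pos=14)
pos=15: enter COMMENT mode (saw '/*')
exit COMMENT mode (now at pos=23)
pos=24: emit ID 'tmp' (now at pos=27)
DONE. 9 tokens: [ID, SEMI, PLUS, NUM, MINUS, ID, LPAREN, ID, ID]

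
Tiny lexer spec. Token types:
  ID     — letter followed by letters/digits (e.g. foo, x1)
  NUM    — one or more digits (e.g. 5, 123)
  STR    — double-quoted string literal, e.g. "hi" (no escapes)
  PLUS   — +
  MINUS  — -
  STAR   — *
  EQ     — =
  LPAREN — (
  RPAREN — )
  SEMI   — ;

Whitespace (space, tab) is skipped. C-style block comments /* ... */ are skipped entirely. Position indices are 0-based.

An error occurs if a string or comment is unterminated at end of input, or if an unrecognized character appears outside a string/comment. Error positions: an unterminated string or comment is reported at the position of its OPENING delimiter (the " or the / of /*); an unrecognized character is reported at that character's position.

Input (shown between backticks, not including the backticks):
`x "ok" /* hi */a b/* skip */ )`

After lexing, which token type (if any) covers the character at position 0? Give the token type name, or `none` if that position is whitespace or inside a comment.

Answer: ID

Derivation:
pos=0: emit ID 'x' (now at pos=1)
pos=2: enter STRING mode
pos=2: emit STR "ok" (now at pos=6)
pos=7: enter COMMENT mode (saw '/*')
exit COMMENT mode (now at pos=15)
pos=15: emit ID 'a' (now at pos=16)
pos=17: emit ID 'b' (now at pos=18)
pos=18: enter COMMENT mode (saw '/*')
exit COMMENT mode (now at pos=28)
pos=29: emit RPAREN ')'
DONE. 5 tokens: [ID, STR, ID, ID, RPAREN]
Position 0: char is 'x' -> ID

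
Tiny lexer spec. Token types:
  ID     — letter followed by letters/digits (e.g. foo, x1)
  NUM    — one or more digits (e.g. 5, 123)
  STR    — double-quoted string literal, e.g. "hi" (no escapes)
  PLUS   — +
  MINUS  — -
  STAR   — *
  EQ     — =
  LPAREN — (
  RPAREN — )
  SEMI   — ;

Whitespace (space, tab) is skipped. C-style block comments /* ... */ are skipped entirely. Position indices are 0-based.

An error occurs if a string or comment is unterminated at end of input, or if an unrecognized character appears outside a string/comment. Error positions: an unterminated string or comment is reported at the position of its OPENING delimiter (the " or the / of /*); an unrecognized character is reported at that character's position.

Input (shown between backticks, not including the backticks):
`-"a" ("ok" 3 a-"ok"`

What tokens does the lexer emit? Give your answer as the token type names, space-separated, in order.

pos=0: emit MINUS '-'
pos=1: enter STRING mode
pos=1: emit STR "a" (now at pos=4)
pos=5: emit LPAREN '('
pos=6: enter STRING mode
pos=6: emit STR "ok" (now at pos=10)
pos=11: emit NUM '3' (now at pos=12)
pos=13: emit ID 'a' (now at pos=14)
pos=14: emit MINUS '-'
pos=15: enter STRING mode
pos=15: emit STR "ok" (now at pos=19)
DONE. 8 tokens: [MINUS, STR, LPAREN, STR, NUM, ID, MINUS, STR]

Answer: MINUS STR LPAREN STR NUM ID MINUS STR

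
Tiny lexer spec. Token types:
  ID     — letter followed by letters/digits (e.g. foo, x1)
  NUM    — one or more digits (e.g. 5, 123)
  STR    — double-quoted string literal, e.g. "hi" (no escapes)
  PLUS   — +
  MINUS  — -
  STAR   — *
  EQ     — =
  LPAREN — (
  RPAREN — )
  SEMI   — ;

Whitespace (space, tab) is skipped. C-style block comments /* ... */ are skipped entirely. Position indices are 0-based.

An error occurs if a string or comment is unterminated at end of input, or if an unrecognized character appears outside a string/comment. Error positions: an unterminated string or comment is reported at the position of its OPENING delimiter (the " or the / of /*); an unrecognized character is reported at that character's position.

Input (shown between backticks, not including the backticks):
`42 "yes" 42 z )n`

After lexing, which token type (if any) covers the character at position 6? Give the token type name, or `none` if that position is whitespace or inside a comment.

Answer: STR

Derivation:
pos=0: emit NUM '42' (now at pos=2)
pos=3: enter STRING mode
pos=3: emit STR "yes" (now at pos=8)
pos=9: emit NUM '42' (now at pos=11)
pos=12: emit ID 'z' (now at pos=13)
pos=14: emit RPAREN ')'
pos=15: emit ID 'n' (now at pos=16)
DONE. 6 tokens: [NUM, STR, NUM, ID, RPAREN, ID]
Position 6: char is 's' -> STR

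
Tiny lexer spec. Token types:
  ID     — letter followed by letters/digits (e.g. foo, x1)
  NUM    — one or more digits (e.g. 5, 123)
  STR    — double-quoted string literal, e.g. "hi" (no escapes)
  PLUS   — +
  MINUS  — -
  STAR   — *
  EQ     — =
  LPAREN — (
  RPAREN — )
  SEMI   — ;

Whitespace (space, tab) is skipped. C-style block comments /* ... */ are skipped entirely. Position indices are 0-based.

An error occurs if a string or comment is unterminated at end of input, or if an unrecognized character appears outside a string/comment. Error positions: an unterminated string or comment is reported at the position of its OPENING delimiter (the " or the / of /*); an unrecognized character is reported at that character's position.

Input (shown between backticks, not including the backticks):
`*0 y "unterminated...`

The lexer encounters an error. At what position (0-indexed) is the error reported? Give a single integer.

Answer: 5

Derivation:
pos=0: emit STAR '*'
pos=1: emit NUM '0' (now at pos=2)
pos=3: emit ID 'y' (now at pos=4)
pos=5: enter STRING mode
pos=5: ERROR — unterminated string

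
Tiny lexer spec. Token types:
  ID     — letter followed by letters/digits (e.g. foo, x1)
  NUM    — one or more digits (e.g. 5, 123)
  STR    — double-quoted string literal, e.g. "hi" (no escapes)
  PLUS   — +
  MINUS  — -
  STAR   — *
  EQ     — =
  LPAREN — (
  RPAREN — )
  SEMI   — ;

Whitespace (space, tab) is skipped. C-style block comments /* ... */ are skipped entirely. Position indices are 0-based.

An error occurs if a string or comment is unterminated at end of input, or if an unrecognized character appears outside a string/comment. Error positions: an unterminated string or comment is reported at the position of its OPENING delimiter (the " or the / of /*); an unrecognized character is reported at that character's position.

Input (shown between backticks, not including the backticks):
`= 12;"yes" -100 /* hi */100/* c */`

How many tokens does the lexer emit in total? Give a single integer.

pos=0: emit EQ '='
pos=2: emit NUM '12' (now at pos=4)
pos=4: emit SEMI ';'
pos=5: enter STRING mode
pos=5: emit STR "yes" (now at pos=10)
pos=11: emit MINUS '-'
pos=12: emit NUM '100' (now at pos=15)
pos=16: enter COMMENT mode (saw '/*')
exit COMMENT mode (now at pos=24)
pos=24: emit NUM '100' (now at pos=27)
pos=27: enter COMMENT mode (saw '/*')
exit COMMENT mode (now at pos=34)
DONE. 7 tokens: [EQ, NUM, SEMI, STR, MINUS, NUM, NUM]

Answer: 7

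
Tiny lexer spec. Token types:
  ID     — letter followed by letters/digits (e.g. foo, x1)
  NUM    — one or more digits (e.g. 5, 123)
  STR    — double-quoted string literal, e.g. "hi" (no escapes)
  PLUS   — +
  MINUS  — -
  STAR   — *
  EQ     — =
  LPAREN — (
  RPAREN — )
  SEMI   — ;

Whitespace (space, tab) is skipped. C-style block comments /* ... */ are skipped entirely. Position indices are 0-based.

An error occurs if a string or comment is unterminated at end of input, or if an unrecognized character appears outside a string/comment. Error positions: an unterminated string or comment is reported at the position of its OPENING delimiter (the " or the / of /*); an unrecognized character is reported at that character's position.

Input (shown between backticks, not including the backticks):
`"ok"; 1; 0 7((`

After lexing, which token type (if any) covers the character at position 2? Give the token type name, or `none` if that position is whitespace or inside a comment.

Answer: STR

Derivation:
pos=0: enter STRING mode
pos=0: emit STR "ok" (now at pos=4)
pos=4: emit SEMI ';'
pos=6: emit NUM '1' (now at pos=7)
pos=7: emit SEMI ';'
pos=9: emit NUM '0' (now at pos=10)
pos=11: emit NUM '7' (now at pos=12)
pos=12: emit LPAREN '('
pos=13: emit LPAREN '('
DONE. 8 tokens: [STR, SEMI, NUM, SEMI, NUM, NUM, LPAREN, LPAREN]
Position 2: char is 'k' -> STR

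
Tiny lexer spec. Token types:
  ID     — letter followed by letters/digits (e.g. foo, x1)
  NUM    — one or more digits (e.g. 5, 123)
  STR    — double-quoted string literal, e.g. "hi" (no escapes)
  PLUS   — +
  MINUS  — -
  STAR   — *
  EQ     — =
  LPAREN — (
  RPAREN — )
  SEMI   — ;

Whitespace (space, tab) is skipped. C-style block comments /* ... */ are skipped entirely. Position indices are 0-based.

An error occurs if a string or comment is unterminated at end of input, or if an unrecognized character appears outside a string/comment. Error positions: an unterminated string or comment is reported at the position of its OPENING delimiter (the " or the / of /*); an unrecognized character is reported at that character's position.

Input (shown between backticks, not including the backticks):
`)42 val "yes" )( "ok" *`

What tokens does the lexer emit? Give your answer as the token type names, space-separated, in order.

Answer: RPAREN NUM ID STR RPAREN LPAREN STR STAR

Derivation:
pos=0: emit RPAREN ')'
pos=1: emit NUM '42' (now at pos=3)
pos=4: emit ID 'val' (now at pos=7)
pos=8: enter STRING mode
pos=8: emit STR "yes" (now at pos=13)
pos=14: emit RPAREN ')'
pos=15: emit LPAREN '('
pos=17: enter STRING mode
pos=17: emit STR "ok" (now at pos=21)
pos=22: emit STAR '*'
DONE. 8 tokens: [RPAREN, NUM, ID, STR, RPAREN, LPAREN, STR, STAR]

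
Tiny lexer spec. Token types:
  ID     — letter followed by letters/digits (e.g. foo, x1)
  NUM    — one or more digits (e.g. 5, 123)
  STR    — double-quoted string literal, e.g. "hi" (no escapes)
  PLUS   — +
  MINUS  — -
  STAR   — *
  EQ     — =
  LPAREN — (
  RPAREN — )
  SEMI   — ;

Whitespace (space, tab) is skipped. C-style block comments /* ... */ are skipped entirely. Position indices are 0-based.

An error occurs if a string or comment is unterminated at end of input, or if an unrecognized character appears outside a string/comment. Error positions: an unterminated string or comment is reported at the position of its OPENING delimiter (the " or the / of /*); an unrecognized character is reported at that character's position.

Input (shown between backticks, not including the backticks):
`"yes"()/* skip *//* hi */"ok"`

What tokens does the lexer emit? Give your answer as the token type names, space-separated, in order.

Answer: STR LPAREN RPAREN STR

Derivation:
pos=0: enter STRING mode
pos=0: emit STR "yes" (now at pos=5)
pos=5: emit LPAREN '('
pos=6: emit RPAREN ')'
pos=7: enter COMMENT mode (saw '/*')
exit COMMENT mode (now at pos=17)
pos=17: enter COMMENT mode (saw '/*')
exit COMMENT mode (now at pos=25)
pos=25: enter STRING mode
pos=25: emit STR "ok" (now at pos=29)
DONE. 4 tokens: [STR, LPAREN, RPAREN, STR]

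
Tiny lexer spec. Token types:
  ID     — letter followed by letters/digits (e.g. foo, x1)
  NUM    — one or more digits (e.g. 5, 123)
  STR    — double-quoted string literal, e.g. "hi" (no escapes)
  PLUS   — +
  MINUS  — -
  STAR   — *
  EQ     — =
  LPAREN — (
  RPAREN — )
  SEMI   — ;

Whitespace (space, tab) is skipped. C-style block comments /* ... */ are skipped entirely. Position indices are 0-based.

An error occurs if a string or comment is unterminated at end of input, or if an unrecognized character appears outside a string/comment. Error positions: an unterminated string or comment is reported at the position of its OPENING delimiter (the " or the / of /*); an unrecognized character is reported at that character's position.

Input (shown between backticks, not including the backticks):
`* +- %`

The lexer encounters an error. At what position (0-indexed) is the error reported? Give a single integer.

Answer: 5

Derivation:
pos=0: emit STAR '*'
pos=2: emit PLUS '+'
pos=3: emit MINUS '-'
pos=5: ERROR — unrecognized char '%'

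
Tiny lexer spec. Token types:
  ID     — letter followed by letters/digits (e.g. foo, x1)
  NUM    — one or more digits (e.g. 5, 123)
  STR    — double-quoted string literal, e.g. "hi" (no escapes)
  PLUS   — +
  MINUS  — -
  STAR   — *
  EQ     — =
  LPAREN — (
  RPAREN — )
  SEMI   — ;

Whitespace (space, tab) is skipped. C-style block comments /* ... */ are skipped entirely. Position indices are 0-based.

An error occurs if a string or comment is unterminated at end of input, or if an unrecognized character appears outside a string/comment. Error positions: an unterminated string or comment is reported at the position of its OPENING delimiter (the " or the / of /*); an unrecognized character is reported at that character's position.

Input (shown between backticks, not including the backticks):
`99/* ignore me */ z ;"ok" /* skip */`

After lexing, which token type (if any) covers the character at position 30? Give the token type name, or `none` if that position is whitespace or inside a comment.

Answer: none

Derivation:
pos=0: emit NUM '99' (now at pos=2)
pos=2: enter COMMENT mode (saw '/*')
exit COMMENT mode (now at pos=17)
pos=18: emit ID 'z' (now at pos=19)
pos=20: emit SEMI ';'
pos=21: enter STRING mode
pos=21: emit STR "ok" (now at pos=25)
pos=26: enter COMMENT mode (saw '/*')
exit COMMENT mode (now at pos=36)
DONE. 4 tokens: [NUM, ID, SEMI, STR]
Position 30: char is 'k' -> none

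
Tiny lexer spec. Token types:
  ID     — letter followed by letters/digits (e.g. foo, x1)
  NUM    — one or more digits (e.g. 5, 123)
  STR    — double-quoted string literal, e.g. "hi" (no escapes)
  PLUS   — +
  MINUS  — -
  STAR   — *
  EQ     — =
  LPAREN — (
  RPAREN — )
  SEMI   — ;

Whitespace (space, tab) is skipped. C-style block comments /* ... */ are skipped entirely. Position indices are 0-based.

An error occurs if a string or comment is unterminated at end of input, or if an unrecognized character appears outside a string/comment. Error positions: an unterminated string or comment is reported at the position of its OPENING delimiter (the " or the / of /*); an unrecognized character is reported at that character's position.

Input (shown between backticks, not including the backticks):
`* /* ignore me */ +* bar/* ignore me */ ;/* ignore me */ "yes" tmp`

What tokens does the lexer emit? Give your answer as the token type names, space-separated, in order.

pos=0: emit STAR '*'
pos=2: enter COMMENT mode (saw '/*')
exit COMMENT mode (now at pos=17)
pos=18: emit PLUS '+'
pos=19: emit STAR '*'
pos=21: emit ID 'bar' (now at pos=24)
pos=24: enter COMMENT mode (saw '/*')
exit COMMENT mode (now at pos=39)
pos=40: emit SEMI ';'
pos=41: enter COMMENT mode (saw '/*')
exit COMMENT mode (now at pos=56)
pos=57: enter STRING mode
pos=57: emit STR "yes" (now at pos=62)
pos=63: emit ID 'tmp' (now at pos=66)
DONE. 7 tokens: [STAR, PLUS, STAR, ID, SEMI, STR, ID]

Answer: STAR PLUS STAR ID SEMI STR ID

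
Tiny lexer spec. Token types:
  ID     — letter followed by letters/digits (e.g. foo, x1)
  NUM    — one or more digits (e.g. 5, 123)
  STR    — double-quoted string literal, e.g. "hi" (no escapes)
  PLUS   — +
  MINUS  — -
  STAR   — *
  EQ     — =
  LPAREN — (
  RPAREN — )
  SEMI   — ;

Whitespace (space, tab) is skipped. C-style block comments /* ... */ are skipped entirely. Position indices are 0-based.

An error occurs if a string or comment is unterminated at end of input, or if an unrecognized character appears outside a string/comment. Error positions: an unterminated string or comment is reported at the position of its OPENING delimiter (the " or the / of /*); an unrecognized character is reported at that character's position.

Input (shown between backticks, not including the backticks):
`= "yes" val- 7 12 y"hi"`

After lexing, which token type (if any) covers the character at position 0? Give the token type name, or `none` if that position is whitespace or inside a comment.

pos=0: emit EQ '='
pos=2: enter STRING mode
pos=2: emit STR "yes" (now at pos=7)
pos=8: emit ID 'val' (now at pos=11)
pos=11: emit MINUS '-'
pos=13: emit NUM '7' (now at pos=14)
pos=15: emit NUM '12' (now at pos=17)
pos=18: emit ID 'y' (now at pos=19)
pos=19: enter STRING mode
pos=19: emit STR "hi" (now at pos=23)
DONE. 8 tokens: [EQ, STR, ID, MINUS, NUM, NUM, ID, STR]
Position 0: char is '=' -> EQ

Answer: EQ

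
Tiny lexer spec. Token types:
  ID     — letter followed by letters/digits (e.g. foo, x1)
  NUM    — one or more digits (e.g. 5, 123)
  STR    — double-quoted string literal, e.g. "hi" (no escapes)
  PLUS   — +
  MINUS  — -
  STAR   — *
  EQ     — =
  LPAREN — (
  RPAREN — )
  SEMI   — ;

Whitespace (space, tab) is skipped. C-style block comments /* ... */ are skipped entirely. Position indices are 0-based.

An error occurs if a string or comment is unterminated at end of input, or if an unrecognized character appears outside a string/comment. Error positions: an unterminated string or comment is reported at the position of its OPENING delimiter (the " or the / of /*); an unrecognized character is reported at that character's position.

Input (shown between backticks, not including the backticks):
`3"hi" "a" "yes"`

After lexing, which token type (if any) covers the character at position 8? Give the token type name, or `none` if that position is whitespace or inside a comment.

pos=0: emit NUM '3' (now at pos=1)
pos=1: enter STRING mode
pos=1: emit STR "hi" (now at pos=5)
pos=6: enter STRING mode
pos=6: emit STR "a" (now at pos=9)
pos=10: enter STRING mode
pos=10: emit STR "yes" (now at pos=15)
DONE. 4 tokens: [NUM, STR, STR, STR]
Position 8: char is '"' -> STR

Answer: STR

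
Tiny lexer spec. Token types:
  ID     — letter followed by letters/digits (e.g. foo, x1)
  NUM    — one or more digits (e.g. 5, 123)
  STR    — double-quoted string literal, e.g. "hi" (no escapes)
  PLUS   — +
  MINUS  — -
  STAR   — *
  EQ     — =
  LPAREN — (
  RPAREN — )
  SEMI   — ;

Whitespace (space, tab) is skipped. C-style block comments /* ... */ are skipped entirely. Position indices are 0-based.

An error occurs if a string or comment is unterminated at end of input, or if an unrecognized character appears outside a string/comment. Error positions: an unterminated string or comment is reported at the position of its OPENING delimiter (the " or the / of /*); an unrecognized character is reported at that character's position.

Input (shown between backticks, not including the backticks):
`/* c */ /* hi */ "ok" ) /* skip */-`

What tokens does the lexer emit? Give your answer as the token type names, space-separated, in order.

Answer: STR RPAREN MINUS

Derivation:
pos=0: enter COMMENT mode (saw '/*')
exit COMMENT mode (now at pos=7)
pos=8: enter COMMENT mode (saw '/*')
exit COMMENT mode (now at pos=16)
pos=17: enter STRING mode
pos=17: emit STR "ok" (now at pos=21)
pos=22: emit RPAREN ')'
pos=24: enter COMMENT mode (saw '/*')
exit COMMENT mode (now at pos=34)
pos=34: emit MINUS '-'
DONE. 3 tokens: [STR, RPAREN, MINUS]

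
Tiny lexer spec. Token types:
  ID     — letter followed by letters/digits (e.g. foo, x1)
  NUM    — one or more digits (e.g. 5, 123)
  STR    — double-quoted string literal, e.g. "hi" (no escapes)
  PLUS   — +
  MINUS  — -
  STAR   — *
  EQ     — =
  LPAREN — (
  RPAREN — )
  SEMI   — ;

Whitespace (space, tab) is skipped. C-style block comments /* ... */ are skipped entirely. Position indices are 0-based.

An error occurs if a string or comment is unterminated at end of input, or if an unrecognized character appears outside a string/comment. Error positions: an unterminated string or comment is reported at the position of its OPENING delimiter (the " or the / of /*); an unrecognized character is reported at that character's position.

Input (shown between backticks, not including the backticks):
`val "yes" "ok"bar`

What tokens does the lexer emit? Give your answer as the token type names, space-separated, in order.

Answer: ID STR STR ID

Derivation:
pos=0: emit ID 'val' (now at pos=3)
pos=4: enter STRING mode
pos=4: emit STR "yes" (now at pos=9)
pos=10: enter STRING mode
pos=10: emit STR "ok" (now at pos=14)
pos=14: emit ID 'bar' (now at pos=17)
DONE. 4 tokens: [ID, STR, STR, ID]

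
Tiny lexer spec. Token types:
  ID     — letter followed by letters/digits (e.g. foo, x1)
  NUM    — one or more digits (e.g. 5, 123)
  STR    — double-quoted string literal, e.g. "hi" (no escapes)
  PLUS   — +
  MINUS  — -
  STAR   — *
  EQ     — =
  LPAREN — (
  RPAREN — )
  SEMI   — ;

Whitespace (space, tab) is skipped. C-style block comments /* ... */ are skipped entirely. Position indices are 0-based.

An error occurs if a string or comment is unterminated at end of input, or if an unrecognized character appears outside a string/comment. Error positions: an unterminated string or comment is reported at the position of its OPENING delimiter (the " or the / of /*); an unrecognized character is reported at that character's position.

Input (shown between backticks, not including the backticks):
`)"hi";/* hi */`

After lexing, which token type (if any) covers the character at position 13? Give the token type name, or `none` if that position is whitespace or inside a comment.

Answer: none

Derivation:
pos=0: emit RPAREN ')'
pos=1: enter STRING mode
pos=1: emit STR "hi" (now at pos=5)
pos=5: emit SEMI ';'
pos=6: enter COMMENT mode (saw '/*')
exit COMMENT mode (now at pos=14)
DONE. 3 tokens: [RPAREN, STR, SEMI]
Position 13: char is '/' -> none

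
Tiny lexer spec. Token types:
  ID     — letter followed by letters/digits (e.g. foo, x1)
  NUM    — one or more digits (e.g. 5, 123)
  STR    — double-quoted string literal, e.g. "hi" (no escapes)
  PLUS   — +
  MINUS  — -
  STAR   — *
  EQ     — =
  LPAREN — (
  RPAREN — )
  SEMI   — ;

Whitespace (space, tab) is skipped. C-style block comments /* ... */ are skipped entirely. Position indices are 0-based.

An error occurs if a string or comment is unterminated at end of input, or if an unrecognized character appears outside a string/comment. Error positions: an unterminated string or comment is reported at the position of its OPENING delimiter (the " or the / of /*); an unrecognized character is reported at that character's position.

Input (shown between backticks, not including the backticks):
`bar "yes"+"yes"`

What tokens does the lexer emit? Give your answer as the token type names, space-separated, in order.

Answer: ID STR PLUS STR

Derivation:
pos=0: emit ID 'bar' (now at pos=3)
pos=4: enter STRING mode
pos=4: emit STR "yes" (now at pos=9)
pos=9: emit PLUS '+'
pos=10: enter STRING mode
pos=10: emit STR "yes" (now at pos=15)
DONE. 4 tokens: [ID, STR, PLUS, STR]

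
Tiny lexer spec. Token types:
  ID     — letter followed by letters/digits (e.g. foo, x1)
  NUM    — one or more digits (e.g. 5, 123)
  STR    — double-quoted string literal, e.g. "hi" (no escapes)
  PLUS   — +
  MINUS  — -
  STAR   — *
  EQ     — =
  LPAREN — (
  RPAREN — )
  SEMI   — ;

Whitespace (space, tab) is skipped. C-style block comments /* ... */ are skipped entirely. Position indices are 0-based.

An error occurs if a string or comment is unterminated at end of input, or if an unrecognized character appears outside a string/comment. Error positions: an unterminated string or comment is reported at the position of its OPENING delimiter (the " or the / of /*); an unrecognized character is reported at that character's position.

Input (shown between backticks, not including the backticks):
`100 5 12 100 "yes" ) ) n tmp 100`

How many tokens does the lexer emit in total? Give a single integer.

pos=0: emit NUM '100' (now at pos=3)
pos=4: emit NUM '5' (now at pos=5)
pos=6: emit NUM '12' (now at pos=8)
pos=9: emit NUM '100' (now at pos=12)
pos=13: enter STRING mode
pos=13: emit STR "yes" (now at pos=18)
pos=19: emit RPAREN ')'
pos=21: emit RPAREN ')'
pos=23: emit ID 'n' (now at pos=24)
pos=25: emit ID 'tmp' (now at pos=28)
pos=29: emit NUM '100' (now at pos=32)
DONE. 10 tokens: [NUM, NUM, NUM, NUM, STR, RPAREN, RPAREN, ID, ID, NUM]

Answer: 10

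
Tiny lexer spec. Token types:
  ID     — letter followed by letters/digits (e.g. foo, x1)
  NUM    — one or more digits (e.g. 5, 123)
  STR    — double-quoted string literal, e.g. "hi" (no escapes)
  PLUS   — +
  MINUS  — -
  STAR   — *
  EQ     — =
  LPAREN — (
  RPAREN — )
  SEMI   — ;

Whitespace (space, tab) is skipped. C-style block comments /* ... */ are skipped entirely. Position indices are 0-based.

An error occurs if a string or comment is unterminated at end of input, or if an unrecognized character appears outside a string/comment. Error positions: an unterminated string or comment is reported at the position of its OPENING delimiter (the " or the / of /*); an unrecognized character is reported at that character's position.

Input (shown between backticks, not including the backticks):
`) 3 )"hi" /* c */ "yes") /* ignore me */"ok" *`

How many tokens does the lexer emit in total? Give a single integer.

pos=0: emit RPAREN ')'
pos=2: emit NUM '3' (now at pos=3)
pos=4: emit RPAREN ')'
pos=5: enter STRING mode
pos=5: emit STR "hi" (now at pos=9)
pos=10: enter COMMENT mode (saw '/*')
exit COMMENT mode (now at pos=17)
pos=18: enter STRING mode
pos=18: emit STR "yes" (now at pos=23)
pos=23: emit RPAREN ')'
pos=25: enter COMMENT mode (saw '/*')
exit COMMENT mode (now at pos=40)
pos=40: enter STRING mode
pos=40: emit STR "ok" (now at pos=44)
pos=45: emit STAR '*'
DONE. 8 tokens: [RPAREN, NUM, RPAREN, STR, STR, RPAREN, STR, STAR]

Answer: 8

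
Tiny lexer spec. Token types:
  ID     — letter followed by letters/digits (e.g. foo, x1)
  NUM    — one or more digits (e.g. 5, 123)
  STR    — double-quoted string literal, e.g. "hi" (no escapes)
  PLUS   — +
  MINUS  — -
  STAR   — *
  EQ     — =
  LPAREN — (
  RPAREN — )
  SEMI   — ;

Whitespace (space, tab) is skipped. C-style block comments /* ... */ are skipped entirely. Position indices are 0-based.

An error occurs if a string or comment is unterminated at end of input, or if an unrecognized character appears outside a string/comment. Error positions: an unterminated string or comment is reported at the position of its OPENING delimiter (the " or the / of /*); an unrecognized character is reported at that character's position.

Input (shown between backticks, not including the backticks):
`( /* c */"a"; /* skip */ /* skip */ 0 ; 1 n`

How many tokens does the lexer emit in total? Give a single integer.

Answer: 7

Derivation:
pos=0: emit LPAREN '('
pos=2: enter COMMENT mode (saw '/*')
exit COMMENT mode (now at pos=9)
pos=9: enter STRING mode
pos=9: emit STR "a" (now at pos=12)
pos=12: emit SEMI ';'
pos=14: enter COMMENT mode (saw '/*')
exit COMMENT mode (now at pos=24)
pos=25: enter COMMENT mode (saw '/*')
exit COMMENT mode (now at pos=35)
pos=36: emit NUM '0' (now at pos=37)
pos=38: emit SEMI ';'
pos=40: emit NUM '1' (now at pos=41)
pos=42: emit ID 'n' (now at pos=43)
DONE. 7 tokens: [LPAREN, STR, SEMI, NUM, SEMI, NUM, ID]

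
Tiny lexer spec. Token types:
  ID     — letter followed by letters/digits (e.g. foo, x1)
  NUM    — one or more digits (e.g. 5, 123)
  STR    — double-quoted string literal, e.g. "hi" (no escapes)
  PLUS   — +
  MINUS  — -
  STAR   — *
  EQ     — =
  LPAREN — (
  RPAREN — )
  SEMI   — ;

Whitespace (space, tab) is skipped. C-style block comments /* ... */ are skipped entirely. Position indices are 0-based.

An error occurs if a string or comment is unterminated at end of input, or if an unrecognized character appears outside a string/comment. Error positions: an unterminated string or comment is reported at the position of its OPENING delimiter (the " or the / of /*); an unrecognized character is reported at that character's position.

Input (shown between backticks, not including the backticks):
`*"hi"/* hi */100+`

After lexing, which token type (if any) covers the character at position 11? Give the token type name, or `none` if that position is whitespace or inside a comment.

pos=0: emit STAR '*'
pos=1: enter STRING mode
pos=1: emit STR "hi" (now at pos=5)
pos=5: enter COMMENT mode (saw '/*')
exit COMMENT mode (now at pos=13)
pos=13: emit NUM '100' (now at pos=16)
pos=16: emit PLUS '+'
DONE. 4 tokens: [STAR, STR, NUM, PLUS]
Position 11: char is '*' -> none

Answer: none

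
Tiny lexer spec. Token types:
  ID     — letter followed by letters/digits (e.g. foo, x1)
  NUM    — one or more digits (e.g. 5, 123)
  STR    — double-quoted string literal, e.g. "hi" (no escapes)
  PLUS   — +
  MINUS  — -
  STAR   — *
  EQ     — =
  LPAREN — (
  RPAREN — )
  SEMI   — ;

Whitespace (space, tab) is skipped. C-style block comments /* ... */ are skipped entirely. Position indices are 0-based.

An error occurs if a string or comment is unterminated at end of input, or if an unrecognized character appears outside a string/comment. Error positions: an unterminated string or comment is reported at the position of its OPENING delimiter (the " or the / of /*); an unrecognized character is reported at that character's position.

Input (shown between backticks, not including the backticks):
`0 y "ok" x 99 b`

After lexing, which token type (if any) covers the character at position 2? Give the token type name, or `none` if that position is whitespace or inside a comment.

pos=0: emit NUM '0' (now at pos=1)
pos=2: emit ID 'y' (now at pos=3)
pos=4: enter STRING mode
pos=4: emit STR "ok" (now at pos=8)
pos=9: emit ID 'x' (now at pos=10)
pos=11: emit NUM '99' (now at pos=13)
pos=14: emit ID 'b' (now at pos=15)
DONE. 6 tokens: [NUM, ID, STR, ID, NUM, ID]
Position 2: char is 'y' -> ID

Answer: ID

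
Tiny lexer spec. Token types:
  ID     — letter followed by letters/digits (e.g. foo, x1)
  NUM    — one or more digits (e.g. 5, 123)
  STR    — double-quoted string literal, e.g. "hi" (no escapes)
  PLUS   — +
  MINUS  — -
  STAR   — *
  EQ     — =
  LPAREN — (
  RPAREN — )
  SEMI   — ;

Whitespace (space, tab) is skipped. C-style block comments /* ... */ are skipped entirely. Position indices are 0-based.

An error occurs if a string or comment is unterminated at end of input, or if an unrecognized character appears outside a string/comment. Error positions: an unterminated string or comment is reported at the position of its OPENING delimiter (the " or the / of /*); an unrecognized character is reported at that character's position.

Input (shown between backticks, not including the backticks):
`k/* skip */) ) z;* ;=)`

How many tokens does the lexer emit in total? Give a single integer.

Answer: 9

Derivation:
pos=0: emit ID 'k' (now at pos=1)
pos=1: enter COMMENT mode (saw '/*')
exit COMMENT mode (now at pos=11)
pos=11: emit RPAREN ')'
pos=13: emit RPAREN ')'
pos=15: emit ID 'z' (now at pos=16)
pos=16: emit SEMI ';'
pos=17: emit STAR '*'
pos=19: emit SEMI ';'
pos=20: emit EQ '='
pos=21: emit RPAREN ')'
DONE. 9 tokens: [ID, RPAREN, RPAREN, ID, SEMI, STAR, SEMI, EQ, RPAREN]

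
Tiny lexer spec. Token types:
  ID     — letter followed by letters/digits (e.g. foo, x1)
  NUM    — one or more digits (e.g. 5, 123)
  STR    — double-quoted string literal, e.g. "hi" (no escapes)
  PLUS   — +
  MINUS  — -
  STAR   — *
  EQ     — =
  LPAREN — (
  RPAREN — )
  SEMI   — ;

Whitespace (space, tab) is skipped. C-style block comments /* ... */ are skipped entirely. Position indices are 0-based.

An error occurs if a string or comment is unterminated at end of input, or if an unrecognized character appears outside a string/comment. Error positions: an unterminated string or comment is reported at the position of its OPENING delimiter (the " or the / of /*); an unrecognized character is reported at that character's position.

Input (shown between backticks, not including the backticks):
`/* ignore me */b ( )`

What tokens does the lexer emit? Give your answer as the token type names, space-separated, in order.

pos=0: enter COMMENT mode (saw '/*')
exit COMMENT mode (now at pos=15)
pos=15: emit ID 'b' (now at pos=16)
pos=17: emit LPAREN '('
pos=19: emit RPAREN ')'
DONE. 3 tokens: [ID, LPAREN, RPAREN]

Answer: ID LPAREN RPAREN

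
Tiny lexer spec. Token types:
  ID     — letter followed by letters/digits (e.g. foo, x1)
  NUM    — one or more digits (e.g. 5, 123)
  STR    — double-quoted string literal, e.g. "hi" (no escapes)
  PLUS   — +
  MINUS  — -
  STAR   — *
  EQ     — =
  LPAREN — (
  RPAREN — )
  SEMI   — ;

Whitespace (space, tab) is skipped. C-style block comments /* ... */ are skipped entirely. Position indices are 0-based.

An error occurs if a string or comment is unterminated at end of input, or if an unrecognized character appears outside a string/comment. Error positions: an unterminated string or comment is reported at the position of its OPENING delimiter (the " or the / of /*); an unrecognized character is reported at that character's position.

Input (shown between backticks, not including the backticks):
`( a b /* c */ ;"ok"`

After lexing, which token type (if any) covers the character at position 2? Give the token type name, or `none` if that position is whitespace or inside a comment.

Answer: ID

Derivation:
pos=0: emit LPAREN '('
pos=2: emit ID 'a' (now at pos=3)
pos=4: emit ID 'b' (now at pos=5)
pos=6: enter COMMENT mode (saw '/*')
exit COMMENT mode (now at pos=13)
pos=14: emit SEMI ';'
pos=15: enter STRING mode
pos=15: emit STR "ok" (now at pos=19)
DONE. 5 tokens: [LPAREN, ID, ID, SEMI, STR]
Position 2: char is 'a' -> ID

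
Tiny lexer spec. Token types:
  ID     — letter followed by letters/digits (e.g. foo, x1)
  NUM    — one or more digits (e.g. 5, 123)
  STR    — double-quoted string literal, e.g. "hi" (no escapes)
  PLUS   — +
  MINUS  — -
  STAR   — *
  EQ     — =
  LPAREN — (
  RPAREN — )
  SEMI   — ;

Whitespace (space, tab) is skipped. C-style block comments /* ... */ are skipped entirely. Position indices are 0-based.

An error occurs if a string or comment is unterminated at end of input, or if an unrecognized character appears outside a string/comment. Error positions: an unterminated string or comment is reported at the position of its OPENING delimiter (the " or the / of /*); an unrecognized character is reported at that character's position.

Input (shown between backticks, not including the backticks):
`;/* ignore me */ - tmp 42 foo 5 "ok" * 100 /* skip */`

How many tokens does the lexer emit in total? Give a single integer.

Answer: 9

Derivation:
pos=0: emit SEMI ';'
pos=1: enter COMMENT mode (saw '/*')
exit COMMENT mode (now at pos=16)
pos=17: emit MINUS '-'
pos=19: emit ID 'tmp' (now at pos=22)
pos=23: emit NUM '42' (now at pos=25)
pos=26: emit ID 'foo' (now at pos=29)
pos=30: emit NUM '5' (now at pos=31)
pos=32: enter STRING mode
pos=32: emit STR "ok" (now at pos=36)
pos=37: emit STAR '*'
pos=39: emit NUM '100' (now at pos=42)
pos=43: enter COMMENT mode (saw '/*')
exit COMMENT mode (now at pos=53)
DONE. 9 tokens: [SEMI, MINUS, ID, NUM, ID, NUM, STR, STAR, NUM]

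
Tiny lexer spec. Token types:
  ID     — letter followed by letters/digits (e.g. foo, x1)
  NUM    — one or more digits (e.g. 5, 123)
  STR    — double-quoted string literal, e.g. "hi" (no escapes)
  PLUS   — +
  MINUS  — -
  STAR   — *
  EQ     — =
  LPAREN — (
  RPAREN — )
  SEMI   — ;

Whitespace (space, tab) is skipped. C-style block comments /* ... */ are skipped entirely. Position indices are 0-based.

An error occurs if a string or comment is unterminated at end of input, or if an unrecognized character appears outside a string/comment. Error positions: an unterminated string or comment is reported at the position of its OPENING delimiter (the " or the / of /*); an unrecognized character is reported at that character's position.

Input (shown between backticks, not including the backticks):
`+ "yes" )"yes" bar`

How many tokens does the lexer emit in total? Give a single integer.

Answer: 5

Derivation:
pos=0: emit PLUS '+'
pos=2: enter STRING mode
pos=2: emit STR "yes" (now at pos=7)
pos=8: emit RPAREN ')'
pos=9: enter STRING mode
pos=9: emit STR "yes" (now at pos=14)
pos=15: emit ID 'bar' (now at pos=18)
DONE. 5 tokens: [PLUS, STR, RPAREN, STR, ID]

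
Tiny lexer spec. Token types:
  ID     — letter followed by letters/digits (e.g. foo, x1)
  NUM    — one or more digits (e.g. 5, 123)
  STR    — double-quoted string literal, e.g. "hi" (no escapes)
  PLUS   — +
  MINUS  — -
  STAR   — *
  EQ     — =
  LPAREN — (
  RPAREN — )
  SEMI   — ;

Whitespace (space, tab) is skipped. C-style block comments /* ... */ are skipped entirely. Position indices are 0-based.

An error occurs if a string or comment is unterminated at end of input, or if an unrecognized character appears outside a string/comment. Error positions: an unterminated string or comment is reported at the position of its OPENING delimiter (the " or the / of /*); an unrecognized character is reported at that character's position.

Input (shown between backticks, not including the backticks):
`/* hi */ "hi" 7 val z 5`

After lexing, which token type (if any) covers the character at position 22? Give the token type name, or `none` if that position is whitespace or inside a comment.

Answer: NUM

Derivation:
pos=0: enter COMMENT mode (saw '/*')
exit COMMENT mode (now at pos=8)
pos=9: enter STRING mode
pos=9: emit STR "hi" (now at pos=13)
pos=14: emit NUM '7' (now at pos=15)
pos=16: emit ID 'val' (now at pos=19)
pos=20: emit ID 'z' (now at pos=21)
pos=22: emit NUM '5' (now at pos=23)
DONE. 5 tokens: [STR, NUM, ID, ID, NUM]
Position 22: char is '5' -> NUM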